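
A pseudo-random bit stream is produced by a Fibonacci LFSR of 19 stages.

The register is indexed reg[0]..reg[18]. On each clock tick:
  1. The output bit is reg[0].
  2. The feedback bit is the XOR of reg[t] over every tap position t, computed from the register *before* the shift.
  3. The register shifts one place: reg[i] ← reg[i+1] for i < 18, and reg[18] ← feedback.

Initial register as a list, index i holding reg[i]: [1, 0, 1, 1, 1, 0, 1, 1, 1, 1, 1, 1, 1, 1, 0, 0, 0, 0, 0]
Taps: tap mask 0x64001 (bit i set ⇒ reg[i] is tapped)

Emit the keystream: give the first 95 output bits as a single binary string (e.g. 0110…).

10111011111111000001111110110101100010010100101111100101101100001001011011011011110100000111101

k : reg_k → out_k, fb_k
0: 1011101111111100000 → 1, fb=1
1: 0111011111111000001 → 0, fb=1
2: 1110111111110000011 → 1, fb=1
3: 1101111111100000111 → 1, fb=1
4: 1011111111000001111 → 1, fb=1
5: 0111111110000011111 → 0, fb=1
6: 1111111100000111111 → 1, fb=0
7: 1111111000001111110 → 1, fb=1
8: 1111110000011111101 → 1, fb=1
9: 1111100000111111011 → 1, fb=0
10: 1111000001111110110 → 1, fb=1
11: 1110000011111101101 → 1, fb=0
12: 1100000111111011010 → 1, fb=1
13: 1000001111110110101 → 1, fb=1
14: 0000011111101101011 → 0, fb=0
15: 0000111111011010110 → 0, fb=0
16: 0001111110110101100 → 0, fb=0
17: 0011111101101011000 → 0, fb=1
18: 0111111011010110001 → 0, fb=0
19: 1111110110101100010 → 1, fb=0
20: 1111101101011000100 → 1, fb=1
21: 1111011010110001001 → 1, fb=0
22: 1110110101100010010 → 1, fb=1
23: 1101101011000100101 → 1, fb=0
24: 1011010110001001010 → 1, fb=0
25: 0110101100010010100 → 0, fb=1
26: 1101011000100101001 → 1, fb=0
27: 1010110001001010010 → 1, fb=1
28: 0101100010010100101 → 0, fb=1
29: 1011000100101001011 → 1, fb=1
30: 0110001001010010111 → 0, fb=1
31: 1100010010100101111 → 1, fb=1
32: 1000100101001011111 → 1, fb=0
33: 0001001010010111110 → 0, fb=0
34: 0010010100101111100 → 0, fb=1
35: 0100101001011111001 → 0, fb=0
36: 1001010010111110010 → 1, fb=1
37: 0010100101111100101 → 0, fb=1
38: 0101001011111001011 → 0, fb=0
39: 1010010111110010110 → 1, fb=1
40: 0100101111100101101 → 0, fb=1
41: 1001011111001011011 → 1, fb=0
42: 0010111110010110110 → 0, fb=0
43: 0101111100101101100 → 0, fb=0
44: 1011111001011011000 → 1, fb=0
45: 0111110010110110000 → 0, fb=1
46: 1111100101101100001 → 1, fb=0
47: 1111001011011000010 → 1, fb=0
48: 1110010110110000100 → 1, fb=1
49: 1100101101100001001 → 1, fb=0
50: 1001011011000010010 → 1, fb=1
51: 0010110110000100101 → 0, fb=1
52: 0101101100001001011 → 0, fb=0
53: 1011011000010010110 → 1, fb=1
54: 0110110000100101101 → 0, fb=1
55: 1101100001001011011 → 1, fb=0
56: 1011000010010110110 → 1, fb=1
57: 0110000100101101101 → 0, fb=1
58: 1100001001011011011 → 1, fb=0
59: 1000010010110110110 → 1, fb=1
60: 0000100101101101101 → 0, fb=1
61: 0001001011011011011 → 0, fb=1
62: 0010010110110110111 → 0, fb=1
63: 0100101101101101111 → 0, fb=0
64: 1001011011011011110 → 1, fb=1
65: 0010110110110111101 → 0, fb=0
66: 0101101101101111010 → 0, fb=0
67: 1011011011011110100 → 1, fb=0
68: 0110110110111101000 → 0, fb=0
69: 1101101101111010000 → 1, fb=0
70: 1011011011110100000 → 1, fb=1
71: 0110110111101000001 → 0, fb=1
72: 1101101111010000011 → 1, fb=1
73: 1011011110100000111 → 1, fb=1
74: 0110111101000001111 → 0, fb=0
75: 1101111010000011110 → 1, fb=1
76: 1011110100000111101 → 1, fb=1
77: 0111101000001111011 → 0, fb=1
78: 1111010000011110111 → 1, fb=0
79: 1110100000111101110 → 1, fb=0
80: 1101000001111011100 → 1, fb=0
81: 1010000011110111000 → 1, fb=0
82: 0100000111101110000 → 0, fb=1
83: 1000001111011100001 → 1, fb=0
84: 0000011110111000010 → 0, fb=1
85: 0000111101110000101 → 0, fb=1
86: 0001111011100001011 → 0, fb=0
87: 0011110111000010110 → 0, fb=0
88: 0111101110000101100 → 0, fb=0
89: 1111011100001011000 → 1, fb=0
90: 1110111000010110000 → 1, fb=0
91: 1101110000101100000 → 1, fb=1
92: 1011100001011000001 → 1, fb=0
93: 0111000010110000010 → 0, fb=1
94: 1110000101100000101 → 1, fb=0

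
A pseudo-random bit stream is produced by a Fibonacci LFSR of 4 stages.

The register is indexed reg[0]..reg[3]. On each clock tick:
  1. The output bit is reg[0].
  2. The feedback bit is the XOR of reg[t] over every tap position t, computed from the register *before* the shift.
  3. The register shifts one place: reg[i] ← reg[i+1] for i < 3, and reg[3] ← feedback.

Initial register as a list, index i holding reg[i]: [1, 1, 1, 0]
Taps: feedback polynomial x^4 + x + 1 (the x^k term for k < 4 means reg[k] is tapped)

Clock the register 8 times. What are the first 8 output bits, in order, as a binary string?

11100010

tick  register→output (feedback)
  0  1110→1 (0)
  1  1100→1 (0)
  2  1000→1 (1)
  3  0001→0 (0)
  4  0010→0 (0)
  5  0100→0 (1)
  6  1001→1 (1)
  7  0011→0 (0)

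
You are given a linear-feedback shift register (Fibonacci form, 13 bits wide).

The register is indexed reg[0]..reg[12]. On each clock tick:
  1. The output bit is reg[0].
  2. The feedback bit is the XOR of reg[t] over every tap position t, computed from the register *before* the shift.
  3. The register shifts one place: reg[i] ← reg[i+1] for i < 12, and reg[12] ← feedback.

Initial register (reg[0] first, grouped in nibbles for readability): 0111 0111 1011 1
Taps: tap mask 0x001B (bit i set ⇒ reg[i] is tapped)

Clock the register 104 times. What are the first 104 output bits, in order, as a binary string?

01110111101110101111010110111111010001100111110011110101011011110001000111000101000000011011100010100100

tick  register→output (feedback)
  0  0111011110111→0 (0)
  1  1110111101110→1 (1)
  2  1101111011101→1 (0)
  3  1011110111010→1 (1)
  4  0111101110101→0 (1)
  5  1111011101011→1 (1)
  6  1110111010111→1 (1)
  7  1101110101111→1 (0)
  8  1011101011110→1 (1)
  9  0111010111101→0 (0)
 10  1110101111010→1 (1)
 11  1101011110101→1 (1)
 12  1010111101011→1 (0)
 13  0101111010110→0 (1)
 14  1011110101101→1 (1)
 15  0111101011011→0 (1)
 16  1111010110111→1 (1)
 17  1110101101111→1 (1)
 18  1101011011111→1 (1)
 19  1010110111111→1 (0)
 20  0101101111110→0 (1)
 21  1011011111101→1 (0)
 22  0110111111010→0 (0)
 23  1101111110100→1 (0)
 24  1011111101000→1 (1)
 25  0111111010001→0 (1)
 26  1111110100011→1 (0)
 27  1111101000110→1 (0)
 28  1111010001100→1 (1)
 29  1110100011001→1 (1)
 30  1101000110011→1 (1)
 31  1010001100111→1 (1)
 32  0100011001111→0 (1)
 33  1000110011111→1 (0)
 34  0001100111110→0 (0)
 35  0011001111100→0 (1)
 36  0110011111001→0 (1)
 37  1100111110011→1 (1)
 38  1001111100111→1 (1)
 39  0011111001111→0 (0)
 40  0111110011110→0 (1)
 41  1111100111101→1 (0)
 42  1111001111010→1 (1)
 43  1110011110101→1 (0)
 44  1100111101010→1 (1)
 45  1001111010101→1 (1)
 46  0011110101011→0 (0)
 47  0111101010110→0 (1)
 48  1111010101101→1 (1)
 49  1110101011011→1 (1)
 50  1101010110111→1 (1)
 51  1010101101111→1 (0)
 52  0101011011110→0 (0)
 53  1010110111100→1 (0)
 54  0101101111000→0 (1)
 55  1011011110001→1 (0)
 56  0110111100010→0 (0)
 57  1101111000100→1 (0)
 58  1011110001000→1 (1)
 59  0111100010001→0 (1)
 60  1111000100011→1 (1)
 61  1110001000111→1 (0)
 62  1100010001110→1 (0)
 63  1000100011100→1 (0)
 64  0001000111000→0 (1)
 65  0010001110001→0 (0)
 66  0100011100010→0 (1)
 67  1000111000101→1 (0)
 68  0001110001010→0 (0)
 69  0011100010100→0 (0)
 70  0111000101000→0 (0)
 71  1110001010000→1 (0)
 72  1100010100000→1 (0)
 73  1000101000000→1 (0)
 74  0001010000000→0 (1)
 75  0010100000001→0 (1)
 76  0101000000011→0 (0)
 77  1010000000110→1 (1)
 78  0100000001101→0 (1)
 79  1000000011011→1 (1)
 80  0000000110111→0 (0)
 81  0000001101110→0 (0)
 82  0000011011100→0 (0)
 83  0000110111000→0 (1)
 84  0001101110001→0 (0)
 85  0011011100010→0 (1)
 86  0110111000101→0 (0)
 87  1101110001010→1 (0)
 88  1011100010100→1 (1)
 89  0111000101001→0 (0)
 90  1110001010010→1 (0)
 91  1100010100100→1 (0)
 92  1000101001000→1 (0)
 93  0001010010000→0 (1)
 94  0010100100001→0 (1)
 95  0101001000011→0 (0)
 96  1010010000110→1 (1)
 97  0100100001101→0 (0)
 98  1001000011010→1 (0)
 99  0010000110100→0 (0)
100  0100001101000→0 (1)
101  1000011010001→1 (1)
102  0000110100011→0 (1)
103  0001101000111→0 (0)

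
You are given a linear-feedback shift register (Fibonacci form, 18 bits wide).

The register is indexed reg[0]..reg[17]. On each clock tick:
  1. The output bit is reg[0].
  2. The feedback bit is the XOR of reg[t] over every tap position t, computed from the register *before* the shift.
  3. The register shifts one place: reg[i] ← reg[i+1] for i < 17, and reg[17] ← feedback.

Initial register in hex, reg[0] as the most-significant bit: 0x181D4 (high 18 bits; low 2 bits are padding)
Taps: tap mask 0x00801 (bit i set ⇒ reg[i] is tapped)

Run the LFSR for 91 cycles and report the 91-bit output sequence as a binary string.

k : reg_k → out_k, fb_k
0: 000110000001110101 → 0, fb=1
1: 001100000011101011 → 0, fb=1
2: 011000000111010111 → 0, fb=1
3: 110000001110101111 → 1, fb=1
4: 100000011101011111 → 1, fb=0
5: 000000111010111110 → 0, fb=0
6: 000001110101111100 → 0, fb=1
7: 000011101011111001 → 0, fb=1
8: 000111010111110011 → 0, fb=1
9: 001110101111100111 → 0, fb=1
10: 011101011111001111 → 0, fb=1
11: 111010111110011111 → 1, fb=1
12: 110101111100111111 → 1, fb=1
13: 101011111001111111 → 1, fb=0
14: 010111110011111110 → 0, fb=1
15: 101111100111111101 → 1, fb=0
16: 011111001111111010 → 0, fb=1
17: 111110011111110101 → 1, fb=0
18: 111100111111101010 → 1, fb=0
19: 111001111111010100 → 1, fb=0
20: 110011111110101000 → 1, fb=1
21: 100111111101010001 → 1, fb=0
22: 001111111010100010 → 0, fb=0
23: 011111110101000100 → 0, fb=1
24: 111111101010001001 → 1, fb=1
25: 111111010100010011 → 1, fb=1
26: 111110101000100111 → 1, fb=1
27: 111101010001001111 → 1, fb=0
28: 111010100010011110 → 1, fb=1
29: 110101000100111101 → 1, fb=1
30: 101010001001111011 → 1, fb=0
31: 010100010011110110 → 0, fb=1
32: 101000100111101101 → 1, fb=0
33: 010001001111011010 → 0, fb=1
34: 100010011110110101 → 1, fb=1
35: 000100111101101011 → 0, fb=1
36: 001001111011010111 → 0, fb=1
37: 010011110110101111 → 0, fb=0
38: 100111101101011110 → 1, fb=0
39: 001111011010111100 → 0, fb=0
40: 011110110101111000 → 0, fb=1
41: 111101101011110001 → 1, fb=0
42: 111011010111100010 → 1, fb=0
43: 110110101111000100 → 1, fb=0
44: 101101011110001000 → 1, fb=1
45: 011010111100010001 → 0, fb=0
46: 110101111000100010 → 1, fb=1
47: 101011110001000101 → 1, fb=0
48: 010111100010001010 → 0, fb=0
49: 101111000100010100 → 1, fb=1
50: 011110001000101001 → 0, fb=0
51: 111100010001010010 → 1, fb=0
52: 111000100010100100 → 1, fb=1
53: 110001000101001001 → 1, fb=0
54: 100010001010010010 → 1, fb=1
55: 000100010100100101 → 0, fb=0
56: 001000101001001010 → 0, fb=1
57: 010001010010010101 → 0, fb=0
58: 100010100100101010 → 1, fb=1
59: 000101001001010101 → 0, fb=1
60: 001010010010101011 → 0, fb=0
61: 010100100101010110 → 0, fb=1
62: 101001001010101101 → 1, fb=1
63: 010010010101011011 → 0, fb=1
64: 100100101010110111 → 1, fb=1
65: 001001010101101111 → 0, fb=1
66: 010010101011011111 → 0, fb=1
67: 100101010110111111 → 1, fb=1
68: 001010101101111111 → 0, fb=1
69: 010101011011111111 → 0, fb=1
70: 101010110111111111 → 1, fb=0
71: 010101101111111110 → 0, fb=1
72: 101011011111111101 → 1, fb=0
73: 010110111111111010 → 0, fb=1
74: 101101111111110101 → 1, fb=0
75: 011011111111101010 → 0, fb=1
76: 110111111111010101 → 1, fb=0
77: 101111111110101010 → 1, fb=1
78: 011111111101010101 → 0, fb=1
79: 111111111010101011 → 1, fb=1
80: 111111110101010111 → 1, fb=0
81: 111111101010101110 → 1, fb=1
82: 111111010101011101 → 1, fb=0
83: 111110101010111010 → 1, fb=1
84: 111101010101110101 → 1, fb=0
85: 111010101011101010 → 1, fb=0
86: 110101010111010100 → 1, fb=0
87: 101010101110101000 → 1, fb=1
88: 010101011101010001 → 0, fb=1
89: 101010111010100011 → 1, fb=1
90: 010101110101000111 → 0, fb=1

0001100000011101011111001111111010100010011110110101111000100010100100101010110111111111010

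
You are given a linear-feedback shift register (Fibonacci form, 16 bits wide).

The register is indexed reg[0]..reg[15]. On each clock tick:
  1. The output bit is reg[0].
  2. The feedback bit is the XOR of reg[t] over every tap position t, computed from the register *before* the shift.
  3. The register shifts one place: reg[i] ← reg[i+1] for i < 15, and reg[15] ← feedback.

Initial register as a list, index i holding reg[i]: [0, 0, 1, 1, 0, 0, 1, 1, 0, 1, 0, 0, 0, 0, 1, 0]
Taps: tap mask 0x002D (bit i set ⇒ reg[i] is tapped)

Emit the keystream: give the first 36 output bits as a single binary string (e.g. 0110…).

001100110100001000001100000110111101

k : reg_k → out_k, fb_k
0: 0011001101000010 → 0, fb=0
1: 0110011010000100 → 0, fb=0
2: 1100110100001000 → 1, fb=0
3: 1001101000010000 → 1, fb=0
4: 0011010000100000 → 0, fb=1
5: 0110100001000001 → 0, fb=1
6: 1101000010000011 → 1, fb=0
7: 1010000100000110 → 1, fb=0
8: 0100001000001100 → 0, fb=0
9: 1000010000011000 → 1, fb=0
10: 0000100000110000 → 0, fb=0
11: 0001000001100000 → 0, fb=1
12: 0010000011000001 → 0, fb=1
13: 0100000110000011 → 0, fb=0
14: 1000001100000110 → 1, fb=1
15: 0000011000001101 → 0, fb=1
16: 0000110000011011 → 0, fb=1
17: 0001100000110111 → 0, fb=1
18: 0011000001101111 → 0, fb=0
19: 0110000011011110 → 0, fb=1
20: 1100000110111101 → 1, fb=1
21: 1000001101111011 → 1, fb=1
22: 0000011011110111 → 0, fb=1
23: 0000110111101111 → 0, fb=1
24: 0001101111011111 → 0, fb=1
25: 0011011110111111 → 0, fb=1
26: 0110111101111111 → 0, fb=0
27: 1101111011111110 → 1, fb=1
28: 1011110111111101 → 1, fb=0
29: 0111101111111010 → 0, fb=0
30: 1111011111110100 → 1, fb=0
31: 1110111111101000 → 1, fb=1
32: 1101111111010001 → 1, fb=1
33: 1011111110100011 → 1, fb=0
34: 0111111101000110 → 0, fb=1
35: 1111111010001101 → 1, fb=0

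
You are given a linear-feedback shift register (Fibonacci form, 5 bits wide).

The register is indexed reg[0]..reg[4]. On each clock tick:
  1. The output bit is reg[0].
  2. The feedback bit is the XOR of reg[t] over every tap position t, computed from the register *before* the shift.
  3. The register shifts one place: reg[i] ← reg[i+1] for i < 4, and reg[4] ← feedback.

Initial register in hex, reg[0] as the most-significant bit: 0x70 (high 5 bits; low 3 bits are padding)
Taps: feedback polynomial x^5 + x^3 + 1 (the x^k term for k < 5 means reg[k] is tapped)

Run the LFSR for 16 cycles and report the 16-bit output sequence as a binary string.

tick  register→output (feedback)
  0  01110→0 (1)
  1  11101→1 (1)
  2  11011→1 (0)
  3  10110→1 (0)
  4  01100→0 (0)
  5  11000→1 (1)
  6  10001→1 (1)
  7  00011→0 (1)
  8  00111→0 (1)
  9  01111→0 (1)
 10  11111→1 (0)
 11  11110→1 (0)
 12  11100→1 (1)
 13  11001→1 (1)
 14  10011→1 (0)
 15  00110→0 (1)

0111011000111110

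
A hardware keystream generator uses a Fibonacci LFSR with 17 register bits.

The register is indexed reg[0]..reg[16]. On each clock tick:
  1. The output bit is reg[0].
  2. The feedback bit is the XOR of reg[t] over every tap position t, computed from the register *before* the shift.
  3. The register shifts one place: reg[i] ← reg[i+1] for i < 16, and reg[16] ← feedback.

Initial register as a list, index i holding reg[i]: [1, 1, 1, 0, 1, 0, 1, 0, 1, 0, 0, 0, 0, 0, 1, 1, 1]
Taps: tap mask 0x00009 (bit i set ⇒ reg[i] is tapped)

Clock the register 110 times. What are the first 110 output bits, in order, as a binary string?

11101010100000111101111101001110100100101001110100000011001110101000110101110111011100110110011001110100001010

tick  register→output (feedback)
  0  11101010100000111→1 (1)
  1  11010101000001111→1 (0)
  2  10101010000011110→1 (1)
  3  01010100000111101→0 (1)
  4  10101000001111011→1 (1)
  5  01010000011110111→0 (1)
  6  10100000111101111→1 (1)
  7  01000001111011111→0 (0)
  8  10000011110111110→1 (1)
  9  00000111101111101→0 (0)
 10  00001111011111010→0 (0)
 11  00011110111110100→0 (1)
 12  00111101111101001→0 (1)
 13  01111011111010011→0 (1)
 14  11110111110100111→1 (0)
 15  11101111101001110→1 (1)
 16  11011111010011101→1 (0)
 17  10111110100111010→1 (0)
 18  01111101001110100→0 (1)
 19  11111010011101001→1 (0)
 20  11110100111010010→1 (0)
 21  11101001110100100→1 (1)
 22  11010011101001001→1 (0)
 23  10100111010010010→1 (1)
 24  01001110100100101→0 (0)
 25  10011101001001010→1 (0)
 26  00111010010010100→0 (1)
 27  01110100100101001→0 (1)
 28  11101001001010011→1 (1)
 29  11010010010100111→1 (0)
 30  10100100101001110→1 (1)
 31  01001001010011101→0 (0)
 32  10010010100111010→1 (0)
 33  00100101001110100→0 (0)
 34  01001010011101000→0 (0)
 35  10010100111010000→1 (0)
 36  00101001110100000→0 (0)
 37  01010011101000000→0 (1)
 38  10100111010000001→1 (1)
 39  01001110100000011→0 (0)
 40  10011101000000110→1 (0)
 41  00111010000001100→0 (1)
 42  01110100000011001→0 (1)
 43  11101000000110011→1 (1)
 44  11010000001100111→1 (0)
 45  10100000011001110→1 (1)
 46  01000000110011101→0 (0)
 47  10000001100111010→1 (1)
 48  00000011001110101→0 (0)
 49  00000110011101010→0 (0)
 50  00001100111010100→0 (0)
 51  00011001110101000→0 (1)
 52  00110011101010001→0 (1)
 53  01100111010100011→0 (0)
 54  11001110101000110→1 (1)
 55  10011101010001101→1 (0)
 56  00111010100011010→0 (1)
 57  01110101000110101→0 (1)
 58  11101010001101011→1 (1)
 59  11010100011010111→1 (0)
 60  10101000110101110→1 (1)
 61  01010001101011101→0 (1)
 62  10100011010111011→1 (1)
 63  01000110101110111→0 (0)
 64  10001101011101110→1 (1)
 65  00011010111011101→0 (1)
 66  00110101110111011→0 (1)
 67  01101011101110111→0 (0)
 68  11010111011101110→1 (0)
 69  10101110111011100→1 (1)
 70  01011101110111001→0 (1)
 71  10111011101110011→1 (0)
 72  01110111011100110→0 (1)
 73  11101110111001101→1 (1)
 74  11011101110011011→1 (0)
 75  10111011100110110→1 (0)
 76  01110111001101100→0 (1)
 77  11101110011011001→1 (1)
 78  11011100110110011→1 (0)
 79  10111001101100110→1 (0)
 80  01110011011001100→0 (1)
 81  11100110110011001→1 (1)
 82  11001101100110011→1 (1)
 83  10011011001100111→1 (0)
 84  00110110011001110→0 (1)
 85  01101100110011101→0 (0)
 86  11011001100111010→1 (0)
 87  10110011001110100→1 (0)
 88  01100110011101000→0 (0)
 89  11001100111010000→1 (1)
 90  10011001110100001→1 (0)
 91  00110011101000010→0 (1)
 92  01100111010000101→0 (0)
 93  11001110100001010→1 (1)
 94  10011101000010101→1 (0)
 95  00111010000101010→0 (1)
 96  01110100001010101→0 (1)
 97  11101000010101011→1 (1)
 98  11010000101010111→1 (0)
 99  10100001010101110→1 (1)
100  01000010101011101→0 (0)
101  10000101010111010→1 (1)
102  00001010101110101→0 (0)
103  00010101011101010→0 (1)
104  00101010111010101→0 (0)
105  01010101110101010→0 (1)
106  10101011101010101→1 (1)
107  01010111010101011→0 (1)
108  10101110101010111→1 (1)
109  01011101010101111→0 (1)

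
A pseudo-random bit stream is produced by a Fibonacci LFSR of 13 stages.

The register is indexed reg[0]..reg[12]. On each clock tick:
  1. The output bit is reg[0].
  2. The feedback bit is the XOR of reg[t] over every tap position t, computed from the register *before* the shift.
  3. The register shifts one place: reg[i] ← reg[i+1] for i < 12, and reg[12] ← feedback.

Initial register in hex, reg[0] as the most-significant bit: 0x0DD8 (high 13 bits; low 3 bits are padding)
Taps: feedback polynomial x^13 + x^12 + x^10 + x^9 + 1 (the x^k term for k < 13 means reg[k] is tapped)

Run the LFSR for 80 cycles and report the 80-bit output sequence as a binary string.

k : reg_k → out_k, fb_k
0: 0000110111011 → 0, fb=0
1: 0001101110110 → 0, fb=1
2: 0011011101101 → 0, fb=1
3: 0110111011011 → 0, fb=0
4: 1101110110110 → 1, fb=0
5: 1011101101100 → 1, fb=1
6: 0111011011001 → 0, fb=0
7: 1110110110010 → 1, fb=1
8: 1101101100101 → 1, fb=1
9: 1011011001011 → 1, fb=1
10: 0110110010111 → 0, fb=0
11: 1101100101110 → 1, fb=1
12: 1011001011101 → 1, fb=0
13: 0110010111010 → 0, fb=1
14: 1100101110101 → 1, fb=1
15: 1001011101011 → 1, fb=1
16: 0010111010111 → 0, fb=0
17: 0101110101110 → 0, fb=0
18: 1011101011100 → 1, fb=1
19: 0111010111001 → 0, fb=0
20: 1110101110010 → 1, fb=1
21: 1101011100101 → 1, fb=1
22: 1010111001011 → 1, fb=1
23: 0101110010111 → 0, fb=0
24: 1011100101110 → 1, fb=1
25: 0111001011101 → 0, fb=1
26: 1110010111011 → 1, fb=1
27: 1100101110111 → 1, fb=1
28: 1001011101111 → 1, fb=0
29: 0010111011110 → 0, fb=0
30: 0101110111100 → 0, fb=0
31: 1011101111000 → 1, fb=0
32: 0111011110000 → 0, fb=0
33: 1110111100000 → 1, fb=1
34: 1101111000001 → 1, fb=0
35: 1011110000010 → 1, fb=1
36: 0111100000101 → 0, fb=0
37: 1111000001010 → 1, fb=0
38: 1110000010100 → 1, fb=0
39: 1100000101000 → 1, fb=0
40: 1000001010000 → 1, fb=1
41: 0000010100001 → 0, fb=1
42: 0000101000011 → 0, fb=1
43: 0001010000111 → 0, fb=0
44: 0010100001110 → 0, fb=0
45: 0101000011100 → 0, fb=0
46: 1010000111000 → 1, fb=0
47: 0100001110000 → 0, fb=0
48: 1000011100000 → 1, fb=1
49: 0000111000001 → 0, fb=1
50: 0001110000011 → 0, fb=1
51: 0011100000111 → 0, fb=0
52: 0111000001110 → 0, fb=0
53: 1110000011100 → 1, fb=1
54: 1100000111001 → 1, fb=1
55: 1000001110011 → 1, fb=0
56: 0000011100110 → 0, fb=1
57: 0000111001101 → 0, fb=1
58: 0001110011011 → 0, fb=0
59: 0011100110110 → 0, fb=1
60: 0111001101101 → 0, fb=1
61: 1110011011011 → 1, fb=1
62: 1100110110111 → 1, fb=1
63: 1001101101111 → 1, fb=0
64: 0011011011110 → 0, fb=0
65: 0110110111100 → 0, fb=0
66: 1101101111000 → 1, fb=0
67: 1011011110000 → 1, fb=1
68: 0110111100001 → 0, fb=1
69: 1101111000011 → 1, fb=0
70: 1011110000110 → 1, fb=0
71: 0111100001100 → 0, fb=0
72: 1111000011000 → 1, fb=0
73: 1110000110000 → 1, fb=1
74: 1100001100001 → 1, fb=0
75: 1000011000010 → 1, fb=1
76: 0000110000101 → 0, fb=0
77: 0001100001010 → 0, fb=1
78: 0011000010101 → 0, fb=0
79: 0110000101010 → 0, fb=1

00001101110110110010111010111001011101111000001010000111000001110011011011110000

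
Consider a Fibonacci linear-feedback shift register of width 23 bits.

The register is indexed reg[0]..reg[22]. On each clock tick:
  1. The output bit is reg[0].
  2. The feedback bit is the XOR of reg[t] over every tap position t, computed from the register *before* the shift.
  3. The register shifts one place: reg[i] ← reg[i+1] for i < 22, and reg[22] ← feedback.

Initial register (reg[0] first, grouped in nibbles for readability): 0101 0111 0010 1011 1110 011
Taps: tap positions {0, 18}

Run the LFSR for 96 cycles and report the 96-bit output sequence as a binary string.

010101110010101111100111100100101100000111000001001011001110010010100111011000101101111110110011

step | reg (before) | out | fb
   0 | 01010111001010111110011 | 0 | 1
   1 | 10101110010101111100111 | 1 | 1
   2 | 01011100101011111001111 | 0 | 0
   3 | 10111001010111110011110 | 1 | 0
   4 | 01110010101111100111100 | 0 | 1
   5 | 11100101011111001111001 | 1 | 0
   6 | 11001010111110011110010 | 1 | 0
   7 | 10010101111100111100100 | 1 | 1
   8 | 00101011111001111001001 | 0 | 0
   9 | 01010111110011110010010 | 0 | 1
  10 | 10101111100111100100101 | 1 | 1
  11 | 01011111001111001001011 | 0 | 0
  12 | 10111110011110010010110 | 1 | 0
  13 | 01111100111100100101100 | 0 | 0
  14 | 11111001111001001011000 | 1 | 0
  15 | 11110011110010010110000 | 1 | 0
  16 | 11100111100100101100000 | 1 | 1
  17 | 11001111001001011000001 | 1 | 1
  18 | 10011110010010110000011 | 1 | 1
  19 | 00111100100101100000111 | 0 | 0
  20 | 01111001001011000001110 | 0 | 0
  21 | 11110010010110000011100 | 1 | 0
  22 | 11100100101100000111000 | 1 | 0
  23 | 11001001011000001110000 | 1 | 0
  24 | 10010010110000011100000 | 1 | 1
  25 | 00100101100000111000001 | 0 | 0
  26 | 01001011000001110000010 | 0 | 0
  27 | 10010110000011100000100 | 1 | 1
  28 | 00101100000111000001001 | 0 | 0
  29 | 01011000001110000010010 | 0 | 1
  30 | 10110000011100000100101 | 1 | 1
  31 | 01100000111000001001011 | 0 | 0
  32 | 11000001110000010010110 | 1 | 0
  33 | 10000011100000100101100 | 1 | 1
  34 | 00000111000001001011001 | 0 | 1
  35 | 00001110000010010110011 | 0 | 1
  36 | 00011100000100101100111 | 0 | 0
  37 | 00111000001001011001110 | 0 | 0
  38 | 01110000010010110011100 | 0 | 1
  39 | 11100000100101100111001 | 1 | 0
  40 | 11000001001011001110010 | 1 | 0
  41 | 10000010010110011100100 | 1 | 1
  42 | 00000100101100111001001 | 0 | 0
  43 | 00001001011001110010010 | 0 | 1
  44 | 00010010110011100100101 | 0 | 0
  45 | 00100101100111001001010 | 0 | 0
  46 | 01001011001110010010100 | 0 | 1
  47 | 10010110011100100101001 | 1 | 1
  48 | 00101100111001001010011 | 0 | 1
  49 | 01011001110010010100111 | 0 | 0
  50 | 10110011100100101001110 | 1 | 1
  51 | 01100111001001010011101 | 0 | 1
  52 | 11001110010010100111011 | 1 | 0
  53 | 10011100100101001110110 | 1 | 0
  54 | 00111001001010011101100 | 0 | 0
  55 | 01110010010100111011000 | 0 | 1
  56 | 11100100101001110110001 | 1 | 0
  57 | 11001001010011101100010 | 1 | 1
  58 | 10010010100111011000101 | 1 | 1
  59 | 00100101001110110001011 | 0 | 0
  60 | 01001010011101100010110 | 0 | 1
  61 | 10010100111011000101101 | 1 | 1
  62 | 00101001110110001011011 | 0 | 1
  63 | 01010011101100010110111 | 0 | 1
  64 | 10100111011000101101111 | 1 | 1
  65 | 01001110110001011011111 | 0 | 1
  66 | 10011101100010110111111 | 1 | 0
  67 | 00111011000101101111110 | 0 | 1
  68 | 01110110001011011111101 | 0 | 1
  69 | 11101100010110111111011 | 1 | 0
  70 | 11011000101101111110110 | 1 | 0
  71 | 10110001011011111101100 | 1 | 1
  72 | 01100010110111111011001 | 0 | 1
  73 | 11000101101111110110011 | 1 | 0
  74 | 10001011011111101100110 | 1 | 1
  75 | 00010110111111011001101 | 0 | 0
  76 | 00101101111110110011010 | 0 | 1
  77 | 01011011111101100110101 | 0 | 1
  78 | 10110111111011001101011 | 1 | 1
  79 | 01101111110110011010111 | 0 | 1
  80 | 11011111101100110101111 | 1 | 1
  81 | 10111111011001101011111 | 1 | 0
  82 | 01111110110011010111110 | 0 | 1
  83 | 11111101100110101111101 | 1 | 0
  84 | 11111011001101011111010 | 1 | 0
  85 | 11110110011010111110100 | 1 | 0
  86 | 11101100110101111101000 | 1 | 1
  87 | 11011001101011111010001 | 1 | 0
  88 | 10110011010111110100010 | 1 | 1
  89 | 01100110101111101000101 | 0 | 0
  90 | 11001101011111010001010 | 1 | 1
  91 | 10011010111110100010101 | 1 | 0
  92 | 00110101111101000101010 | 0 | 0
  93 | 01101011111010001010100 | 0 | 1
  94 | 11010111110100010101001 | 1 | 1
  95 | 10101111101000101010011 | 1 | 0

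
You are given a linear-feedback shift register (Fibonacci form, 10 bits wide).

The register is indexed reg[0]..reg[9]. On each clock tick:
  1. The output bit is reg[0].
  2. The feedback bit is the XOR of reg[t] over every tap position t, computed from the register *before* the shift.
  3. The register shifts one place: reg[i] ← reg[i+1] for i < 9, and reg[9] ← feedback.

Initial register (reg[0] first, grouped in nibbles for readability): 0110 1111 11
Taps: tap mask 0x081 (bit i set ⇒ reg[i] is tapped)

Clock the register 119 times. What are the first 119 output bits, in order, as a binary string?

01101111111001110001101010010100001000010010110111110101110001011100100001111101101010100010111101100111001111100000111

k : reg_k → out_k, fb_k
0: 0110111111 → 0, fb=1
1: 1101111111 → 1, fb=0
2: 1011111110 → 1, fb=0
3: 0111111100 → 0, fb=1
4: 1111111001 → 1, fb=1
5: 1111110011 → 1, fb=1
6: 1111100111 → 1, fb=0
7: 1111001110 → 1, fb=0
8: 1110011100 → 1, fb=0
9: 1100111000 → 1, fb=1
10: 1001110001 → 1, fb=1
11: 0011100011 → 0, fb=0
12: 0111000110 → 0, fb=1
13: 1110001101 → 1, fb=0
14: 1100011010 → 1, fb=1
15: 1000110101 → 1, fb=0
16: 0001101010 → 0, fb=0
17: 0011010100 → 0, fb=1
18: 0110101001 → 0, fb=0
19: 1101010010 → 1, fb=1
20: 1010100101 → 1, fb=0
21: 0101001010 → 0, fb=0
22: 1010010100 → 1, fb=0
23: 0100101000 → 0, fb=0
24: 1001010000 → 1, fb=1
25: 0010100001 → 0, fb=0
26: 0101000010 → 0, fb=0
27: 1010000100 → 1, fb=0
28: 0100001000 → 0, fb=0
29: 1000010000 → 1, fb=1
30: 0000100001 → 0, fb=0
31: 0001000010 → 0, fb=0
32: 0010000100 → 0, fb=1
33: 0100001001 → 0, fb=0
34: 1000010010 → 1, fb=1
35: 0000100101 → 0, fb=1
36: 0001001011 → 0, fb=0
37: 0010010110 → 0, fb=1
38: 0100101101 → 0, fb=1
39: 1001011011 → 1, fb=1
40: 0010110111 → 0, fb=1
41: 0101101111 → 0, fb=1
42: 1011011111 → 1, fb=0
43: 0110111110 → 0, fb=1
44: 1101111101 → 1, fb=0
45: 1011111010 → 1, fb=1
46: 0111110101 → 0, fb=1
47: 1111101011 → 1, fb=1
48: 1111010111 → 1, fb=0
49: 1110101110 → 1, fb=0
50: 1101011100 → 1, fb=0
51: 1010111000 → 1, fb=1
52: 0101110001 → 0, fb=0
53: 1011100010 → 1, fb=1
54: 0111000101 → 0, fb=1
55: 1110001011 → 1, fb=1
56: 1100010111 → 1, fb=0
57: 1000101110 → 1, fb=0
58: 0001011100 → 0, fb=1
59: 0010111001 → 0, fb=0
60: 0101110010 → 0, fb=0
61: 1011100100 → 1, fb=0
62: 0111001000 → 0, fb=0
63: 1110010000 → 1, fb=1
64: 1100100001 → 1, fb=1
65: 1001000011 → 1, fb=1
66: 0010000111 → 0, fb=1
67: 0100001111 → 0, fb=1
68: 1000011111 → 1, fb=0
69: 0000111110 → 0, fb=1
70: 0001111101 → 0, fb=1
71: 0011111011 → 0, fb=0
72: 0111110110 → 0, fb=1
73: 1111101101 → 1, fb=0
74: 1111011010 → 1, fb=1
75: 1110110101 → 1, fb=0
76: 1101101010 → 1, fb=1
77: 1011010101 → 1, fb=0
78: 0110101010 → 0, fb=0
79: 1101010100 → 1, fb=0
80: 1010101000 → 1, fb=1
81: 0101010001 → 0, fb=0
82: 1010100010 → 1, fb=1
83: 0101000101 → 0, fb=1
84: 1010001011 → 1, fb=1
85: 0100010111 → 0, fb=1
86: 1000101111 → 1, fb=0
87: 0001011110 → 0, fb=1
88: 0010111101 → 0, fb=1
89: 0101111011 → 0, fb=0
90: 1011110110 → 1, fb=0
91: 0111101100 → 0, fb=1
92: 1111011001 → 1, fb=1
93: 1110110011 → 1, fb=1
94: 1101100111 → 1, fb=0
95: 1011001110 → 1, fb=0
96: 0110011100 → 0, fb=1
97: 1100111001 → 1, fb=1
98: 1001110011 → 1, fb=1
99: 0011100111 → 0, fb=1
100: 0111001111 → 0, fb=1
101: 1110011111 → 1, fb=0
102: 1100111110 → 1, fb=0
103: 1001111100 → 1, fb=0
104: 0011111000 → 0, fb=0
105: 0111110000 → 0, fb=0
106: 1111100000 → 1, fb=1
107: 1111000001 → 1, fb=1
108: 1110000011 → 1, fb=1
109: 1100000111 → 1, fb=0
110: 1000001110 → 1, fb=0
111: 0000011100 → 0, fb=1
112: 0000111001 → 0, fb=0
113: 0001110010 → 0, fb=0
114: 0011100100 → 0, fb=1
115: 0111001001 → 0, fb=0
116: 1110010010 → 1, fb=1
117: 1100100101 → 1, fb=0
118: 1001001010 → 1, fb=1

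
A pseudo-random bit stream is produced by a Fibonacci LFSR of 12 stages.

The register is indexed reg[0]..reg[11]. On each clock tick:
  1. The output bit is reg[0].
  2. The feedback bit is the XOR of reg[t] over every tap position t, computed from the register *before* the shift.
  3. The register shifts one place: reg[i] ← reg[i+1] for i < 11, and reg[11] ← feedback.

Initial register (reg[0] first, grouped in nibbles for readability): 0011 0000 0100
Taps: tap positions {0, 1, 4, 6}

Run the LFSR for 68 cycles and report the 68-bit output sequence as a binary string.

step | reg (before) | out | fb
   0 | 001100000100 | 0 | 0
   1 | 011000001000 | 0 | 1
   2 | 110000010001 | 1 | 0
   3 | 100000100010 | 1 | 0
   4 | 000001000100 | 0 | 0
   5 | 000010001000 | 0 | 1
   6 | 000100010001 | 0 | 0
   7 | 001000100010 | 0 | 1
   8 | 010001000101 | 0 | 1
   9 | 100010001011 | 1 | 0
  10 | 000100010110 | 0 | 0
  11 | 001000101100 | 0 | 1
  12 | 010001011001 | 0 | 1
  13 | 100010110011 | 1 | 1
  14 | 000101100111 | 0 | 1
  15 | 001011001111 | 0 | 1
  16 | 010110011111 | 0 | 0
  17 | 101100111110 | 1 | 0
  18 | 011001111100 | 0 | 0
  19 | 110011111000 | 1 | 0
  20 | 100111110000 | 1 | 1
  21 | 001111100001 | 0 | 0
  22 | 011111000010 | 0 | 0
  23 | 111110000100 | 1 | 1
  24 | 111100001001 | 1 | 0
  25 | 111000010010 | 1 | 0
  26 | 110000100100 | 1 | 1
  27 | 100001001001 | 1 | 1
  28 | 000010010011 | 0 | 1
  29 | 000100100111 | 0 | 1
  30 | 001001001111 | 0 | 0
  31 | 010010011110 | 0 | 0
  32 | 100100111100 | 1 | 0
  33 | 001001111000 | 0 | 1
  34 | 010011110001 | 0 | 1
  35 | 100111100011 | 1 | 1
  36 | 001111000111 | 0 | 1
  37 | 011110001111 | 0 | 0
  38 | 111100011110 | 1 | 0
  39 | 111000111100 | 1 | 1
  40 | 110001111001 | 1 | 1
  41 | 100011110011 | 1 | 1
  42 | 000111100111 | 0 | 0
  43 | 001111001110 | 0 | 1
  44 | 011110011101 | 0 | 0
  45 | 111100111010 | 1 | 1
  46 | 111001110101 | 1 | 1
  47 | 110011101011 | 1 | 0
  48 | 100111010110 | 1 | 0
  49 | 001110101100 | 0 | 0
  50 | 011101011000 | 0 | 1
  51 | 111010110001 | 1 | 0
  52 | 110101100010 | 1 | 1
  53 | 101011000101 | 1 | 0
  54 | 010110001010 | 0 | 0
  55 | 101100010100 | 1 | 1
  56 | 011000101001 | 0 | 0
  57 | 110001010010 | 1 | 0
  58 | 100010100100 | 1 | 1
  59 | 000101001001 | 0 | 0
  60 | 001010010010 | 0 | 1
  61 | 010100100101 | 0 | 0
  62 | 101001001010 | 1 | 1
  63 | 010010010101 | 0 | 0
  64 | 100100101010 | 1 | 0
  65 | 001001010100 | 0 | 0
  66 | 010010101000 | 0 | 1
  67 | 100101010001 | 1 | 1

00110000010001000101100111110000100100111100011110011101011000101001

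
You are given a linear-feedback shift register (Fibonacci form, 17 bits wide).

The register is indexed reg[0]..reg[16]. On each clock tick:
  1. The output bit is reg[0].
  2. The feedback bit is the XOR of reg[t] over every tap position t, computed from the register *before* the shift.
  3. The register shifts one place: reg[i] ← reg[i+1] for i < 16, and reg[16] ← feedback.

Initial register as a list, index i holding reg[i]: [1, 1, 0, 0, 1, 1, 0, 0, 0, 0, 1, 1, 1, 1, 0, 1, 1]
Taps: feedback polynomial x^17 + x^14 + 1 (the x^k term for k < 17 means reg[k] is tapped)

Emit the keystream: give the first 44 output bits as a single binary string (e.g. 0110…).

k : reg_k → out_k, fb_k
0: 11001100001111011 → 1, fb=1
1: 10011000011110111 → 1, fb=0
2: 00110000111101110 → 0, fb=1
3: 01100001111011101 → 0, fb=1
4: 11000011110111011 → 1, fb=1
5: 10000111101110111 → 1, fb=0
6: 00001111011101110 → 0, fb=1
7: 00011110111011101 → 0, fb=1
8: 00111101110111011 → 0, fb=0
9: 01111011101110110 → 0, fb=1
10: 11110111011101101 → 1, fb=0
11: 11101110111011010 → 1, fb=1
12: 11011101110110101 → 1, fb=0
13: 10111011101101010 → 1, fb=1
14: 01110111011010101 → 0, fb=1
15: 11101110110101011 → 1, fb=1
16: 11011101101010111 → 1, fb=0
17: 10111011010101110 → 1, fb=0
18: 01110110101011100 → 0, fb=1
19: 11101101010111001 → 1, fb=1
20: 11011010101110011 → 1, fb=1
21: 10110101011100111 → 1, fb=0
22: 01101010111001110 → 0, fb=1
23: 11010101110011101 → 1, fb=0
24: 10101011100111010 → 1, fb=1
25: 01010111001110101 → 0, fb=1
26: 10101110011101011 → 1, fb=1
27: 01011100111010111 → 0, fb=1
28: 10111001110101111 → 1, fb=0
29: 01110011101011110 → 0, fb=1
30: 11100111010111101 → 1, fb=0
31: 11001110101111010 → 1, fb=1
32: 10011101011110101 → 1, fb=0
33: 00111010111101010 → 0, fb=0
34: 01110101111010100 → 0, fb=1
35: 11101011110101001 → 1, fb=1
36: 11010111101010011 → 1, fb=1
37: 10101111010100111 → 1, fb=0
38: 01011110101001110 → 0, fb=1
39: 10111101010011101 → 1, fb=0
40: 01111010100111010 → 0, fb=0
41: 11110101001110100 → 1, fb=0
42: 11101010011101000 → 1, fb=1
43: 11010100111010001 → 1, fb=1

11001100001111011101110110101011100111010111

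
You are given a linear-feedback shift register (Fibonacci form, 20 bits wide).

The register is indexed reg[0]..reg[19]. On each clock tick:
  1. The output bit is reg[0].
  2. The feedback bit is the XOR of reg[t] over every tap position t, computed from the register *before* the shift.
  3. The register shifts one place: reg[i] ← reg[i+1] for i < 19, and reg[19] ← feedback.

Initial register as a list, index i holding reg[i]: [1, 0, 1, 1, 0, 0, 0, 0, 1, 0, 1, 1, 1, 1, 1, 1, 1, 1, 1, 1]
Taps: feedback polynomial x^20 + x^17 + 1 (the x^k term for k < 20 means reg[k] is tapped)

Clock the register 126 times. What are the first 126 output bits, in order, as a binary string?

tick  register→output (feedback)
  0  10110000101111111111→1 (0)
  1  01100001011111111110→0 (1)
  2  11000010111111111101→1 (0)
  3  10000101111111111010→1 (1)
  4  00001011111111110101→0 (1)
  5  00010111111111101011→0 (0)
  6  00101111111111010110→0 (1)
  7  01011111111110101101→0 (1)
  8  10111111111101011011→1 (1)
  9  01111111111010110111→0 (1)
 10  11111111110101101111→1 (0)
 11  11111111101011011110→1 (0)
 12  11111111010110111100→1 (0)
 13  11111110101101111000→1 (1)
 14  11111101011011110001→1 (1)
 15  11111010110111100011→1 (1)
 16  11110101101111000111→1 (0)
 17  11101011011110001110→1 (0)
 18  11010110111100011100→1 (0)
 19  10101101111000111000→1 (1)
 20  01011011110001110001→0 (0)
 21  10110111100011100010→1 (1)
 22  01101111000111000101→0 (1)
 23  11011110001110001011→1 (1)
 24  10111100011100010111→1 (0)
 25  01111000111000101110→0 (1)
 26  11110001110001011101→1 (0)
 27  11100011100010111010→1 (1)
 28  11000111000101110101→1 (0)
 29  10001110001011101010→1 (1)
 30  00011100010111010101→0 (1)
 31  00111000101110101011→0 (0)
 32  01110001011101010110→0 (1)
 33  11100010111010101101→1 (0)
 34  11000101110101011010→1 (1)
 35  10001011101010110101→1 (0)
 36  00010111010101101010→0 (0)
 37  00101110101011010100→0 (1)
 38  01011101010110101001→0 (0)
 39  10111010101101010010→1 (1)
 40  01110101011010100101→0 (1)
 41  11101010110101001011→1 (1)
 42  11010101101010010111→1 (0)
 43  10101011010100101110→1 (0)
 44  01010110101001011100→0 (1)
 45  10101101010010111001→1 (1)
 46  01011010100101110011→0 (0)
 47  10110101001011100110→1 (0)
 48  01101010010111001100→0 (1)
 49  11010100101110011001→1 (1)
 50  10101001011100110011→1 (1)
 51  01010010111001100111→0 (1)
 52  10100101110011001111→1 (0)
 53  01001011100110011110→0 (1)
 54  10010111001100111101→1 (0)
 55  00101110011001111010→0 (0)
 56  01011100110011110100→0 (1)
 57  10111001100111101001→1 (1)
 58  01110011001111010011→0 (0)
 59  11100110011110100110→1 (0)
 60  11001100111101001100→1 (0)
 61  10011001111010011000→1 (1)
 62  00110011110100110001→0 (0)
 63  01100111101001100010→0 (0)
 64  11001111010011000100→1 (0)
 65  10011110100110001000→1 (1)
 66  00111101001100010001→0 (0)
 67  01111010011000100010→0 (0)
 68  11110100110001000100→1 (0)
 69  11101001100010001000→1 (1)
 70  11010011000100010001→1 (1)
 71  10100110001000100011→1 (1)
 72  01001100010001000111→0 (1)
 73  10011000100010001111→1 (0)
 74  00110001000100011110→0 (1)
 75  01100010001000111101→0 (1)
 76  11000100010001111011→1 (1)
 77  10001000100011110111→1 (0)
 78  00010001000111101110→0 (1)
 79  00100010001111011101→0 (1)
 80  01000100011110111011→0 (0)
 81  10001000111101110110→1 (0)
 82  00010001111011101100→0 (1)
 83  00100011110111011001→0 (0)
 84  01000111101110110010→0 (0)
 85  10001111011101100100→1 (0)
 86  00011110111011001000→0 (0)
 87  00111101110110010000→0 (0)
 88  01111011101100100000→0 (0)
 89  11110111011001000000→1 (1)
 90  11101110110010000001→1 (1)
 91  11011101100100000011→1 (1)
 92  10111011001000000111→1 (0)
 93  01110110010000001110→0 (1)
 94  11101100100000011101→1 (0)
 95  11011001000000111010→1 (1)
 96  10110010000001110101→1 (0)
 97  01100100000011101010→0 (0)
 98  11001000000111010100→1 (0)
 99  10010000001110101000→1 (1)
100  00100000011101010001→0 (0)
101  01000000111010100010→0 (0)
102  10000001110101000100→1 (0)
103  00000011101010001000→0 (0)
104  00000111010100010000→0 (0)
105  00001110101000100000→0 (0)
106  00011101010001000000→0 (0)
107  00111010100010000000→0 (0)
108  01110101000100000000→0 (0)
109  11101010001000000000→1 (1)
110  11010100010000000001→1 (1)
111  10101000100000000011→1 (1)
112  01010001000000000111→0 (1)
113  10100010000000001111→1 (0)
114  01000100000000011110→0 (1)
115  10001000000000111101→1 (0)
116  00010000000001111010→0 (0)
117  00100000000011110100→0 (1)
118  01000000000111101001→0 (0)
119  10000000001111010010→1 (1)
120  00000000011110100101→0 (1)
121  00000000111101001011→0 (0)
122  00000001111010010110→0 (1)
123  00000011110100101101→0 (1)
124  00000111101001011011→0 (0)
125  00001111010010110110→0 (1)

101100001011111111110101101111000111000101110101011010100101110011001111010011000100010001111011101100100000011101010001000000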